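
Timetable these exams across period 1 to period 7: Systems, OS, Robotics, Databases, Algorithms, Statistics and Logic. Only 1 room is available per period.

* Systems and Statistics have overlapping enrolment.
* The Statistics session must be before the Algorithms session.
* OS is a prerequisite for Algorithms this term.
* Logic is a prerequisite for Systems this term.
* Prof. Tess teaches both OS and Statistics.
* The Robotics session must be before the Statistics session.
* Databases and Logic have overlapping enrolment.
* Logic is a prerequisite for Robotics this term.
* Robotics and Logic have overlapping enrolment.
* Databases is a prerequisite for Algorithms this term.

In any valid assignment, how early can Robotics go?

Precedence pushes Robotics to at least period 2; downstream work caps Robotics at period 5.
Robotics at period 2 is achievable: Databases in period 5; Logic in period 1; OS in period 4; Statistics in period 3; Robotics in period 2; Algorithms in period 6; Systems in period 7.

period 2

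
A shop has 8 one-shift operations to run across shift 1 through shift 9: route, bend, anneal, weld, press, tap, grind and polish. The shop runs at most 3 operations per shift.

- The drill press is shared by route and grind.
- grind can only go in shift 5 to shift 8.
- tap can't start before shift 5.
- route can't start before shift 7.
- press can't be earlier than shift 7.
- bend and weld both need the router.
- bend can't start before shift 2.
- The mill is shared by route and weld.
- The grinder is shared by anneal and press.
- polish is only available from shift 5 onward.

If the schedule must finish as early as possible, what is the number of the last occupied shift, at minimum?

shift 7

With at most 3 per shift and 8 operations, at least 3 shifts are needed.
route can't be placed before shift 7, so the schedule must run through at least shift 7.
7 works (last occupied shift: shift 7): for example grind -> shift 5, bend -> shift 2, press -> shift 7, anneal -> shift 1, weld -> shift 1, polish -> shift 5, route -> shift 7, tap -> shift 5.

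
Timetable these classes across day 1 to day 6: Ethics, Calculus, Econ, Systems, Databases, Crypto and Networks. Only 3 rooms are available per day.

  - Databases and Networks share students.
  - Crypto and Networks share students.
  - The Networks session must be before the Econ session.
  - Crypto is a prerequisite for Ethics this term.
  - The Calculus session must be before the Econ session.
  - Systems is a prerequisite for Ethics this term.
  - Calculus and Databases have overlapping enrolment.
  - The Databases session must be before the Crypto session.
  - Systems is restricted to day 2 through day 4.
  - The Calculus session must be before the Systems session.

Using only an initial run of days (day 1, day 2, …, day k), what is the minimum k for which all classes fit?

The precedence chain requires at least 3 distinct days.
With at most 3 per day and 7 classes, at least 3 days are needed.
Could 3 days be enough, i.e. nothing placed later than day 3? No: Systems's window within 3 days is {day 2, day 3}; Econ must come after Calculus (at day 1 or later) → {day 2, day 3}; Ethics must come after Systems (at day 2 or later) → {day 3}; Crypto must come before Ethics (at day 3 or earlier) → {day 1, day 2}; Crypto must come after Databases (at day 1 or later) → {day 2}; Databases must come before Crypto (at day 2 or earlier) → {day 1}; Networks must come before Econ (at day 3 or earlier) → {day 1, day 2}; Networks can't share with Crypto (day 2) → {day 1}; Networks can't share with Databases (day 1) → nothing is left.
So 3 days is not enough.
4 works (last occupied day: day 4): for example Systems in day 2; Calculus in day 1; Databases in day 2; Ethics in day 4; Econ in day 2; Networks in day 1; Crypto in day 3.

4 days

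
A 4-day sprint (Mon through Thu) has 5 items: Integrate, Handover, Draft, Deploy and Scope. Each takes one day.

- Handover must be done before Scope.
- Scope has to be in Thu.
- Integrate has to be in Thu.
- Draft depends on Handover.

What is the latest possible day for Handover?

Wed

Downstream work caps Handover at Wed.
Handover at Wed is achievable: Integrate -> Thu; Scope -> Thu; Deploy -> Mon; Handover -> Wed; Draft -> Thu.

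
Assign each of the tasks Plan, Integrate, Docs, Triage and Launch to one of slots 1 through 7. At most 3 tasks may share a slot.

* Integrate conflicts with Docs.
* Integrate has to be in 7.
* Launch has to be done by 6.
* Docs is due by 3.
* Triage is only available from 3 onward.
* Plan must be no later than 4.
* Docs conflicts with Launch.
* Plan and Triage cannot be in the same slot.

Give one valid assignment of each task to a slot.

Integrate in 7, Docs in 1, Launch in 2, Triage in 3, Plan in 1

Checking: Docs(1) != Launch(2); Plan(1) != Triage(3); Integrate(7) != Docs(1); Docs=1 in [1,3]; Launch=2 in [1,6]; Integrate=7 in [7,7]; Plan=1 in [1,4]; Triage=3 in [3,7]; max 2 per slot (cap 3).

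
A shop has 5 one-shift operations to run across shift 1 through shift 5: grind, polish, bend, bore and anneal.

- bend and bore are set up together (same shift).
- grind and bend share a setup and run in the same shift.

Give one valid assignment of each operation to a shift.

polish -> shift 1, grind -> shift 1, bore -> shift 1, bend -> shift 1, anneal -> shift 1

Checking: grind = bend = shift 1; bend = bore = shift 1.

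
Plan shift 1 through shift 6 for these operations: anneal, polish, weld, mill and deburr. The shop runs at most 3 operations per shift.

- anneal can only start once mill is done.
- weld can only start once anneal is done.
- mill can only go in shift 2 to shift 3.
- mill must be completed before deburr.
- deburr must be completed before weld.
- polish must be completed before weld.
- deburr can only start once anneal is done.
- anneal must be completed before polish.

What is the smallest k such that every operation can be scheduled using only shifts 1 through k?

5

The precedence chain requires at least 4 distinct shifts.
With at most 3 per shift and 5 operations, at least 2 shifts are needed.
Propagating the time windows through the other constraints, weld can't land before shift 5, so the schedule must run through at least shift 5.
5 works (last occupied shift: shift 5): for example deburr in shift 4; polish in shift 4; weld in shift 5; mill in shift 2; anneal in shift 3.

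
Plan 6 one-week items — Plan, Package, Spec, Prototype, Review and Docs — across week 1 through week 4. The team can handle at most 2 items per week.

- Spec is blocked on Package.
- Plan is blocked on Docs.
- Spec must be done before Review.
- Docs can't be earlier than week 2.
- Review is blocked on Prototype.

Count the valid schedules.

Splitting on Plan: it can be week 3 (6), week 4 (17). Listing each branch's schedules as (Package, Spec, Prototype, Review, Docs) by week number:
Plan=week 3: (1,2,1,3,2) (1,2,1,4,2) (1,2,3,4,2) (1,3,1,4,2) (1,3,2,4,2) (2,3,1,4,2) — 6.
Plan=week 4: (1,2,1,3,2) (1,2,1,3,3) (1,2,1,4,2) (1,2,1,4,3) (1,2,2,3,3) (1,2,2,4,3) (1,2,3,4,2) (1,2,3,4,3) (1,3,1,4,2) (1,3,1,4,3) (1,3,2,4,2) (1,3,2,4,3) (1,3,3,4,2) (2,3,1,4,2) (2,3,1,4,3) (2,3,2,4,3) (2,3,3,4,2) — 17.
Summing: 6 + 17 = 23.

23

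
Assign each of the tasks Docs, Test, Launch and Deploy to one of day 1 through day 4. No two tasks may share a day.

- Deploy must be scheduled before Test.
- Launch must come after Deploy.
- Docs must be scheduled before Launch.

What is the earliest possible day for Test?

Precedence pushes Test to at least day 2.
Test at day 2 is achievable: Docs=day 3, Test=day 2, Deploy=day 1, Launch=day 4.

day 2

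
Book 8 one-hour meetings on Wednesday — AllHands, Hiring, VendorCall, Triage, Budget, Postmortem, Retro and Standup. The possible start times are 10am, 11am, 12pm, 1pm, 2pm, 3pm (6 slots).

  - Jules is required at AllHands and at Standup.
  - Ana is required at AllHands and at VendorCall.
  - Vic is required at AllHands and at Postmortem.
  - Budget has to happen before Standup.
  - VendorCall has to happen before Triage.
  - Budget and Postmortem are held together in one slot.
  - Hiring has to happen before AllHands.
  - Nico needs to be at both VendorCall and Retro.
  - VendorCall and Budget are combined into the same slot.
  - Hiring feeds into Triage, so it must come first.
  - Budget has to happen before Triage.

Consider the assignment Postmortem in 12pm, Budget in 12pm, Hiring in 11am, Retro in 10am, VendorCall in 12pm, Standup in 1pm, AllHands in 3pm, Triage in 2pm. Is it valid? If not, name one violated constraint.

Yes

Ana is required at AllHands and at VendorCall — holds.
VendorCall has to happen before Triage — holds.
Hiring has to happen before AllHands — holds.
Vic is required at AllHands and at Postmortem — holds.
Budget has to happen before Triage — holds.
Jules is required at AllHands and at Standup — holds.
Nico needs to be at both VendorCall and Retro — holds.
VendorCall and Budget are combined into the same slot — holds.
Hiring feeds into Triage, so it must come first — holds.
Budget and Postmortem are held together in one slot — holds.
Budget has to happen before Standup — holds.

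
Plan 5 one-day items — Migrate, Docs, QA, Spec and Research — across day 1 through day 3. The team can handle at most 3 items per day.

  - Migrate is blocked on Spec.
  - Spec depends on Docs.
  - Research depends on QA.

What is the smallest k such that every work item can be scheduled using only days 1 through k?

3 days

The precedence chain requires at least 3 distinct days.
With at most 3 per day and 5 work items, at least 2 days are needed.
3 works (last occupied day: day 3): for example Research=day 2, QA=day 1, Spec=day 2, Migrate=day 3, Docs=day 1.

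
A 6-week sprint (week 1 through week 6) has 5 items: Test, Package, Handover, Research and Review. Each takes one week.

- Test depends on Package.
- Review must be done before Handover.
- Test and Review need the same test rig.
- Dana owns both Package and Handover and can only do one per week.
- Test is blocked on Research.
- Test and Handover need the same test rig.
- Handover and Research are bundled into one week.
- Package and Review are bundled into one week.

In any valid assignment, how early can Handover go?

week 2

Precedence pushes Handover to at least week 2; Handover must be in the same week as Research, which can't be after week 5, so Handover is at most week 5.
Handover at week 2 is achievable: Review in week 1, Test in week 3, Research in week 2, Package in week 1, Handover in week 2.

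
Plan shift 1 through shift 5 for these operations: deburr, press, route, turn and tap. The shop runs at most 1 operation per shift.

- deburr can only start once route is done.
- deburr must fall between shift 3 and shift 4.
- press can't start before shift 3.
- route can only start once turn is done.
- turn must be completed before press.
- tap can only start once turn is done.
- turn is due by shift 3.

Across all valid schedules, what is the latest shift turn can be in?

shift 1

Turn's own window allows nothing later than shift 3; downstream work caps turn at shift 2.
turn at shift 1 is achievable: press -> shift 4, tap -> shift 5, deburr -> shift 3, route -> shift 2, turn -> shift 1.
Nothing later works — the capacity limit rule out every shift after shift 1.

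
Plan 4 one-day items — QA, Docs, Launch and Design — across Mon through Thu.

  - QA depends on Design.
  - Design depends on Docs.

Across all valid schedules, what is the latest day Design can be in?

Wed

Precedence pushes Design to at least Tue; downstream work caps Design at Wed.
Design at Wed is achievable: Design in Wed, QA in Thu, Launch in Mon, Docs in Mon.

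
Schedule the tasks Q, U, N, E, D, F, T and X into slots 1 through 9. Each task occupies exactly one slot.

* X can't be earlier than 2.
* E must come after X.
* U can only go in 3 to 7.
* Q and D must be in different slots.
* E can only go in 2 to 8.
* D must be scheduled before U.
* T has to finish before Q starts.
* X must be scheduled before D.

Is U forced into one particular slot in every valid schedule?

U can be 4 (e.g. F -> 1, E -> 3, X -> 2, D -> 3, Q -> 2, U -> 4, N -> 1, T -> 1) or 5 (e.g. N -> 1; F -> 1; T -> 1; D -> 3; U -> 5; X -> 2; Q -> 2; E -> 3).

No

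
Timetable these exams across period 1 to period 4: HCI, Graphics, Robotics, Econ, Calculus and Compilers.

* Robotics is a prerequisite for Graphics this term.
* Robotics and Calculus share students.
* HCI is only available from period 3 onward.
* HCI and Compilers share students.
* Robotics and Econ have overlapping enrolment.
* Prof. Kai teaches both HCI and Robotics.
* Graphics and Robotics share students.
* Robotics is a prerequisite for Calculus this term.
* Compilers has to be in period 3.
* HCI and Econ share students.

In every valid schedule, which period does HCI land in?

HCI's window is period 3–period 4.
Compilers is fixed at period 3, and HCI can't share a period with Compilers.
So HCI must be period 4.

period 4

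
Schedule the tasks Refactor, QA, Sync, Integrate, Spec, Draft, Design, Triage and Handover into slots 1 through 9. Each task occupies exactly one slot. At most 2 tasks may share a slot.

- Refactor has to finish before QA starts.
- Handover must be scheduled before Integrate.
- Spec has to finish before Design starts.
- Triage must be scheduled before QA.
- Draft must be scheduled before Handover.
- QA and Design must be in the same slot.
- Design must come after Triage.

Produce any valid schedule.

Sync in 4, Spec in 2, Integrate in 5, QA in 3, Triage in 1, Refactor in 1, Draft in 2, Design in 3, Handover in 4

Checking: Handover(4) before Integrate(5); Spec(2) before Design(3); Triage(1) before QA(3); Refactor(1) before QA(3); Triage(1) before Design(3); Draft(2) before Handover(4); QA = Design = 3; max 2 per slot (cap 2).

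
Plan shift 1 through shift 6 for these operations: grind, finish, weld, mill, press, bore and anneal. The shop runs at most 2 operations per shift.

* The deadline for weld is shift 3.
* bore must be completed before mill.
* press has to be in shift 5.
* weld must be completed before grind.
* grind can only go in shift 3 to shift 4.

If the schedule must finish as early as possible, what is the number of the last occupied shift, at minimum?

The precedence chain requires at least 2 distinct shifts.
With at most 2 per shift and 7 operations, at least 4 shifts are needed.
press can't be placed before shift 5, so the schedule must run through at least shift 5.
5 works (last occupied shift: shift 5): for example press -> shift 5; weld -> shift 1; anneal -> shift 3; mill -> shift 2; grind -> shift 3; finish -> shift 2; bore -> shift 1.

shift 5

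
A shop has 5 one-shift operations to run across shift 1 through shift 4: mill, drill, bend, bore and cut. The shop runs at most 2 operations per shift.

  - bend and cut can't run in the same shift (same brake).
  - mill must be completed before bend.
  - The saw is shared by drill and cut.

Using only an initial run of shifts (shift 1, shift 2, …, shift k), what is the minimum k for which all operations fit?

3

The precedence chain requires at least 2 distinct shifts.
With at most 2 per shift and 5 operations, at least 3 shifts are needed.
3 works (last occupied shift: shift 3): for example drill -> shift 1, cut -> shift 3, mill -> shift 1, bend -> shift 2, bore -> shift 2.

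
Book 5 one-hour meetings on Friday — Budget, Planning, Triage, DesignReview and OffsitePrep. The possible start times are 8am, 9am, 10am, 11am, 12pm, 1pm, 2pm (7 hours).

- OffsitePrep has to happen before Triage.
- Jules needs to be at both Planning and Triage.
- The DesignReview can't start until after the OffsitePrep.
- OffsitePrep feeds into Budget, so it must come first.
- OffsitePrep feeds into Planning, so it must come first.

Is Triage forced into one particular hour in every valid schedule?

No

Triage can be 9am (e.g. Budget in 9am; Triage in 9am; Planning in 10am; OffsitePrep in 8am; DesignReview in 9am) or 10am (e.g. Planning -> 9am, Budget -> 9am, OffsitePrep -> 8am, DesignReview -> 9am, Triage -> 10am).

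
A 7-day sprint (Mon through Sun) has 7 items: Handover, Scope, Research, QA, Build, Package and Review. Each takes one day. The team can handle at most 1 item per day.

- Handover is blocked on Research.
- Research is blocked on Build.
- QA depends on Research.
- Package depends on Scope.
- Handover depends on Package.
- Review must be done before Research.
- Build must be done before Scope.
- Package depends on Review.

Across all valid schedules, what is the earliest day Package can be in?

Precedence pushes Package to at least Wed; downstream work caps Package at Sat.
Package at Thu is achievable: Review -> Wed; Scope -> Tue; Handover -> Sat; Package -> Thu; Build -> Mon; QA -> Sun; Research -> Fri.
Nothing earlier works — the capacity limit rule out every day before Thu.

Thu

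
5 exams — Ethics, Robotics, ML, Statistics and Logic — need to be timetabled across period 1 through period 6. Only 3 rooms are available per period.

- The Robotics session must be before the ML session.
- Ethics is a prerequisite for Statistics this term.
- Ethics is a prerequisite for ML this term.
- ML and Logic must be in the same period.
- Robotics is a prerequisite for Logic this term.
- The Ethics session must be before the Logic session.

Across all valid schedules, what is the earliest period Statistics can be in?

period 2

Precedence pushes Statistics to at least period 2.
Statistics at period 2 is achievable: ML=period 2, Logic=period 2, Ethics=period 1, Statistics=period 2, Robotics=period 1.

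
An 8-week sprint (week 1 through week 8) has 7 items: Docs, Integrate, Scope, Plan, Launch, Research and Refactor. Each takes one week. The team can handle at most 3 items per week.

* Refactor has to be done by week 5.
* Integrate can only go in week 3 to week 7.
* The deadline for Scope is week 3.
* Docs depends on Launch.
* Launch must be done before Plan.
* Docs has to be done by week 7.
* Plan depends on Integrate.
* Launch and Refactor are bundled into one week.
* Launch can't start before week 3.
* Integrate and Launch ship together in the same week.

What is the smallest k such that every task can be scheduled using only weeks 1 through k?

The precedence chain requires at least 2 distinct weeks.
With at most 3 per week and 7 tasks, at least 3 weeks are needed.
Propagating the time windows through the other constraints, Docs can't land before week 4, so the schedule must run through at least week 4.
4 works (last occupied week: week 4): for example Plan in week 4; Launch in week 3; Refactor in week 3; Docs in week 4; Scope in week 1; Integrate in week 3; Research in week 1.

4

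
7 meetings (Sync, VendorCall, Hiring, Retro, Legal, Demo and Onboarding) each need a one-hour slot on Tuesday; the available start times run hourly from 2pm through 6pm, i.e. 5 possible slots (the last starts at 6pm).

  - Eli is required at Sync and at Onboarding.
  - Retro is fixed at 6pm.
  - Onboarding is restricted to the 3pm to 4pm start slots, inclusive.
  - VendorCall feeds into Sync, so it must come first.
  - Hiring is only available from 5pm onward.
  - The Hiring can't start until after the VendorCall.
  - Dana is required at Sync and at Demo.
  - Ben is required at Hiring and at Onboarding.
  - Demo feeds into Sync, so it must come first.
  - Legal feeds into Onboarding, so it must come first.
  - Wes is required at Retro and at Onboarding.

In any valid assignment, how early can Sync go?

3pm

Precedence pushes Sync to at least 3pm.
Sync at 3pm is achievable: VendorCall -> 2pm; Demo -> 2pm; Legal -> 2pm; Hiring -> 5pm; Sync -> 3pm; Onboarding -> 4pm; Retro -> 6pm.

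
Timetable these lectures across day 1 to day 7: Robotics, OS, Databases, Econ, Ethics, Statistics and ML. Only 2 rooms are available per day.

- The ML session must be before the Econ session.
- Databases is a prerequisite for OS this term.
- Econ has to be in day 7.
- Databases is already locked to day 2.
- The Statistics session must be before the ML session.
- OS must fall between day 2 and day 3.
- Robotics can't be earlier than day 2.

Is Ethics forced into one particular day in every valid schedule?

Ethics can be day 1 (e.g. Ethics=day 1, Databases=day 2, OS=day 3, ML=day 3, Econ=day 7, Statistics=day 1, Robotics=day 2) or day 2 (e.g. Ethics=day 2; OS=day 3; Statistics=day 1; Robotics=day 3; Econ=day 7; Databases=day 2; ML=day 4).

No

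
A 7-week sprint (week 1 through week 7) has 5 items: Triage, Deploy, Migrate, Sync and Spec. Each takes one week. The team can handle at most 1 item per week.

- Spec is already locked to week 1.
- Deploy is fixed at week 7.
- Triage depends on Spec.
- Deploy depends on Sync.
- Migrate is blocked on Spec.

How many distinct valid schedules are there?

Splitting on Triage: it can be week 2 (12), week 3 (12), week 4 (12), week 5 (12), week 6 (12). Listing each branch's schedules as (Deploy, Migrate, Sync, Spec) by week number:
Triage=week 2: (7,3,4,1) (7,3,5,1) (7,3,6,1) (7,4,3,1) (7,4,5,1) (7,4,6,1) (7,5,3,1) (7,5,4,1) (7,5,6,1) (7,6,3,1) (7,6,4,1) (7,6,5,1) — 12.
Triage=week 3: (7,2,4,1) (7,2,5,1) (7,2,6,1) (7,4,2,1) (7,4,5,1) (7,4,6,1) (7,5,2,1) (7,5,4,1) (7,5,6,1) (7,6,2,1) (7,6,4,1) (7,6,5,1) — 12.
Triage=week 4: (7,2,3,1) (7,2,5,1) (7,2,6,1) (7,3,2,1) (7,3,5,1) (7,3,6,1) (7,5,2,1) (7,5,3,1) (7,5,6,1) (7,6,2,1) (7,6,3,1) (7,6,5,1) — 12.
Triage=week 5: (7,2,3,1) (7,2,4,1) (7,2,6,1) (7,3,2,1) (7,3,4,1) (7,3,6,1) (7,4,2,1) (7,4,3,1) (7,4,6,1) (7,6,2,1) (7,6,3,1) (7,6,4,1) — 12.
Triage=week 6: (7,2,3,1) (7,2,4,1) (7,2,5,1) (7,3,2,1) (7,3,4,1) (7,3,5,1) (7,4,2,1) (7,4,3,1) (7,4,5,1) (7,5,2,1) (7,5,3,1) (7,5,4,1) — 12.
Summing: 12 + 12 + 12 + 12 + 12 = 60.

60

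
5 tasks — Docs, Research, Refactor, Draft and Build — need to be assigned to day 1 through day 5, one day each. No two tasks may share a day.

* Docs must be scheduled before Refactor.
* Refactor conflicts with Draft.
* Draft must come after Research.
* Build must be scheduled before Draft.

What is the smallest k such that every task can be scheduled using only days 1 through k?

The precedence chain requires at least 2 distinct days.
With at most 1 per day and 5 tasks, at least 5 days are needed.
5 works (last occupied day: day 5): for example Draft in day 3, Refactor in day 5, Docs in day 4, Build in day 2, Research in day 1.

5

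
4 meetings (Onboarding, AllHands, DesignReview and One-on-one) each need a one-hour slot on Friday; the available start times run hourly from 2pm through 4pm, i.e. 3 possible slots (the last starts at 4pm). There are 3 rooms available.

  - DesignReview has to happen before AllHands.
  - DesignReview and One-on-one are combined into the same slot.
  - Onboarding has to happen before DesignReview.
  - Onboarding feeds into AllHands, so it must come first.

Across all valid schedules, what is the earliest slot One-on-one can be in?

3pm

One-on-one must be in the same slot as DesignReview, which can't be before 3pm, so One-on-one is at least 3pm; One-on-one must be in the same slot as DesignReview, which can't be after 3pm, so One-on-one is at most 3pm.
One-on-one at 3pm is achievable: Onboarding -> 2pm; AllHands -> 4pm; DesignReview -> 3pm; One-on-one -> 3pm.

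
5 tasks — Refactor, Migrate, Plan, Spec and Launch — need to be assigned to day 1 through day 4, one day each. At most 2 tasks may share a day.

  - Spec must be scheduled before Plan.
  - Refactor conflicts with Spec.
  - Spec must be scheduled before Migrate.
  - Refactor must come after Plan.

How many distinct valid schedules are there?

Splitting on Refactor: it can be day 3 (10), day 4 (26). Listing each branch's schedules as (Migrate, Plan, Spec, Launch) by day number:
Refactor=day 3: (2,2,1,1) (2,2,1,3) (2,2,1,4) (3,2,1,1) (3,2,1,2) (3,2,1,4) (4,2,1,1) (4,2,1,2) (4,2,1,3) (4,2,1,4) — 10.
Refactor=day 4: (2,2,1,1) (2,2,1,3) (2,2,1,4) (2,3,1,1) (2,3,1,2) (2,3,1,3) (2,3,1,4) (3,2,1,1) (3,2,1,2) (3,2,1,3) (3,2,1,4) (3,3,1,1) (3,3,1,2) (3,3,1,4) (3,3,2,1) (3,3,2,2) (3,3,2,4) (4,2,1,1) (4,2,1,2) (4,2,1,3) (4,3,1,1) (4,3,1,2) (4,3,1,3) (4,3,2,1) (4,3,2,2) (4,3,2,3) — 26.
Summing: 10 + 26 = 36.

36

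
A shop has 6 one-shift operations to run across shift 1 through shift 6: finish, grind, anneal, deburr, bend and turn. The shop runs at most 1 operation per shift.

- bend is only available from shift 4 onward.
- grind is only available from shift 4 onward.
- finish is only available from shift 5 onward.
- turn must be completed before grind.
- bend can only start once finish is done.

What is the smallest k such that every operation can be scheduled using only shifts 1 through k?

The precedence chain requires at least 2 distinct shifts.
With at most 1 per shift and 6 operations, at least 6 shifts are needed.
Propagating the time windows through the other constraints, bend can't land before shift 6, so the schedule must run through at least shift 6.
6 works (last occupied shift: shift 6): for example deburr=shift 3, grind=shift 4, anneal=shift 2, bend=shift 6, finish=shift 5, turn=shift 1.

6 shifts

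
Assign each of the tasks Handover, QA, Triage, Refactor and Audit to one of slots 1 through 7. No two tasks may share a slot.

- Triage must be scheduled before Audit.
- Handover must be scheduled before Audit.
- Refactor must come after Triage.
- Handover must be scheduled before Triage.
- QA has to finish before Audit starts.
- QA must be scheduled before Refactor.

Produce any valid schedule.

Triage in 2, Refactor in 5, Handover in 1, QA in 3, Audit in 4

Checking: Handover(1) before Audit(4); QA(3) before Audit(4); Triage(2) before Refactor(5); Triage(2) before Audit(4); Handover(1) before Triage(2); QA(3) before Refactor(5); max 1 per slot (cap 1).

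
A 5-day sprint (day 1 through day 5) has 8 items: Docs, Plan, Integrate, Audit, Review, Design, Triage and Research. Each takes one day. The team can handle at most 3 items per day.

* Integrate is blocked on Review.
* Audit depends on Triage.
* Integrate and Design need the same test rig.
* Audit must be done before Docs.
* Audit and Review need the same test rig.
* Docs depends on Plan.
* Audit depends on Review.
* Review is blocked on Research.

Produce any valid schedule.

Plan -> day 1, Integrate -> day 3, Research -> day 1, Design -> day 2, Triage -> day 1, Docs -> day 4, Audit -> day 3, Review -> day 2

Checking: Triage(day 1) before Audit(day 3); Review(day 2) before Integrate(day 3); Research(day 1) before Review(day 2); Plan(day 1) before Docs(day 4); Audit(day 3) before Docs(day 4); Review(day 2) before Audit(day 3); Integrate(day 3) != Design(day 2); Audit(day 3) != Review(day 2); max 3 per day (cap 3).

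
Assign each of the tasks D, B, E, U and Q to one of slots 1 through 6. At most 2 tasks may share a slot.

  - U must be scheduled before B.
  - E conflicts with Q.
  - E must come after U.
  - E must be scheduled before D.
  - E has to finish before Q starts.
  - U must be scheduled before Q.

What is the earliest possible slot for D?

3

Precedence pushes D to at least 3.
D at 3 is achievable: D=3; E=2; Q=3; B=2; U=1.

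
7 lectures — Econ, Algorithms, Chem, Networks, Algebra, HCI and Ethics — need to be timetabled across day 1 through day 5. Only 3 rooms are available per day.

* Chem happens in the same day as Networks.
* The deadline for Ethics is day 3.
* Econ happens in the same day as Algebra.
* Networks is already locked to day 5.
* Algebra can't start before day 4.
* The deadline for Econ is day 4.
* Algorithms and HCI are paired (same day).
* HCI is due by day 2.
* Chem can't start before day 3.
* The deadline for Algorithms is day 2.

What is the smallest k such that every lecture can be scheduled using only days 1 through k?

5 days

With at most 3 per day and 7 lectures, at least 3 days are needed.
Networks can't be placed before day 5, so the schedule must run through at least day 5.
5 works (last occupied day: day 5): for example Algorithms=day 1; Algebra=day 4; Chem=day 5; HCI=day 1; Ethics=day 1; Econ=day 4; Networks=day 5.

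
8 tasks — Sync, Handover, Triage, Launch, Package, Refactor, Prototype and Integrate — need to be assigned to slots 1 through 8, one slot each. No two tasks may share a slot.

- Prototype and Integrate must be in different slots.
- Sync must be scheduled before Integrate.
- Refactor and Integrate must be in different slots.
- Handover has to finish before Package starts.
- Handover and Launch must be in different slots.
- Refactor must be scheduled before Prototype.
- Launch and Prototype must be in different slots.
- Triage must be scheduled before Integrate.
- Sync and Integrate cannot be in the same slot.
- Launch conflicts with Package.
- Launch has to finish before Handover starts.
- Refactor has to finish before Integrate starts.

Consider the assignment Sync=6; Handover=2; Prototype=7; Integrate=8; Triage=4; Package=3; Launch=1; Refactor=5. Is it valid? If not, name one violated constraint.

Yes, all constraints hold

Launch has to finish before Handover starts — holds.
Handover has to finish before Package starts — holds.
Prototype and Integrate must be in different slots — holds.
No two tasks may share a slot — holds.
Handover and Launch must be in different slots — holds.
Refactor has to finish before Integrate starts — holds.
Triage must be scheduled before Integrate — holds.
Refactor and Integrate must be in different slots — holds.
Launch and Prototype must be in different slots — holds.
Sync must be scheduled before Integrate — holds.
Refactor must be scheduled before Prototype — holds.
Launch conflicts with Package — holds.
Sync and Integrate cannot be in the same slot — holds.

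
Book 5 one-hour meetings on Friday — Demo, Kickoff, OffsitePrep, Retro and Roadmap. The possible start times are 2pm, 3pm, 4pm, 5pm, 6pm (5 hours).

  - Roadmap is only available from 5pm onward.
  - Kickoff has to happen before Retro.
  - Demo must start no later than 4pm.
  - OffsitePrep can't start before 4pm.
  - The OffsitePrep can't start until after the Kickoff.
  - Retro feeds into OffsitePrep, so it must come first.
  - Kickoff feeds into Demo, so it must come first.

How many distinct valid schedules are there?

Splitting on Demo: it can be 3pm (12), 4pm (18). Listing each branch's schedules as (Kickoff, OffsitePrep, Retro, Roadmap):
Demo=3pm: (2pm,4pm,3pm,5pm) (2pm,4pm,3pm,6pm) (2pm,5pm,3pm,5pm) (2pm,5pm,3pm,6pm) (2pm,5pm,4pm,5pm) (2pm,5pm,4pm,6pm) (2pm,6pm,3pm,5pm) (2pm,6pm,3pm,6pm) (2pm,6pm,4pm,5pm) (2pm,6pm,4pm,6pm) (2pm,6pm,5pm,5pm) (2pm,6pm,5pm,6pm) — 12.
Demo=4pm: (2pm,4pm,3pm,5pm) (2pm,4pm,3pm,6pm) (2pm,5pm,3pm,5pm) (2pm,5pm,3pm,6pm) (2pm,5pm,4pm,5pm) (2pm,5pm,4pm,6pm) (2pm,6pm,3pm,5pm) (2pm,6pm,3pm,6pm) (2pm,6pm,4pm,5pm) (2pm,6pm,4pm,6pm) (2pm,6pm,5pm,5pm) (2pm,6pm,5pm,6pm) (3pm,5pm,4pm,5pm) (3pm,5pm,4pm,6pm) (3pm,6pm,4pm,5pm) (3pm,6pm,4pm,6pm) (3pm,6pm,5pm,5pm) (3pm,6pm,5pm,6pm) — 18.
Summing: 12 + 18 = 30.

30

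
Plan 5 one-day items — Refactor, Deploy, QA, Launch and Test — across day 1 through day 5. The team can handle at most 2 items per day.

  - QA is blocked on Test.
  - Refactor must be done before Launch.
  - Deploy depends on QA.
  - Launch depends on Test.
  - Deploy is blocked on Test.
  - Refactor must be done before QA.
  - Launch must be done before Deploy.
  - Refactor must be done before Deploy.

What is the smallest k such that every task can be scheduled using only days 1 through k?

3 days

The precedence chain requires at least 3 distinct days.
With at most 2 per day and 5 tasks, at least 3 days are needed.
3 works (last occupied day: day 3): for example Launch=day 2; Test=day 1; Refactor=day 1; QA=day 2; Deploy=day 3.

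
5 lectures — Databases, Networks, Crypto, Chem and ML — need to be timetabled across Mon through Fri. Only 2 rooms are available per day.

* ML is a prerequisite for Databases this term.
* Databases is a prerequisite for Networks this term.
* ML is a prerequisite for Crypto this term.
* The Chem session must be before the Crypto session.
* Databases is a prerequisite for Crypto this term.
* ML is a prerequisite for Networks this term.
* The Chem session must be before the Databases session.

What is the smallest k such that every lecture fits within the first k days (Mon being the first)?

The precedence chain requires at least 3 distinct days.
With at most 2 per day and 5 lectures, at least 3 days are needed.
3 works (last occupied day: Wed): for example ML in Mon; Chem in Mon; Networks in Wed; Databases in Tue; Crypto in Wed.

3 days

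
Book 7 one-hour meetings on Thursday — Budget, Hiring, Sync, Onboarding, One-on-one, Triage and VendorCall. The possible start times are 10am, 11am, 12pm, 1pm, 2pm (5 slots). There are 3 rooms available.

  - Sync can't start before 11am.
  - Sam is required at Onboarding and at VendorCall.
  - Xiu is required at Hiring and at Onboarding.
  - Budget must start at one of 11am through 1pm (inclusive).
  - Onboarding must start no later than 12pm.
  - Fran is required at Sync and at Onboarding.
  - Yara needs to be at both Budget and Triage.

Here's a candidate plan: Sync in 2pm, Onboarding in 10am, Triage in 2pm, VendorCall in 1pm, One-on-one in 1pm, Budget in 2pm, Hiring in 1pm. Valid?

No. Budget must start at one of 11am through 1pm (inclusive) is not satisfied.

Onboarding must start no later than 12pm — holds.
There are 3 rooms available — holds.
Fran is required at Sync and at Onboarding — holds.
Yara needs to be at both Budget and Triage — violated.
Sync can't start before 11am — holds.
Budget must start at one of 11am through 1pm (inclusive) — violated.
Xiu is required at Hiring and at Onboarding — holds.
Sam is required at Onboarding and at VendorCall — holds.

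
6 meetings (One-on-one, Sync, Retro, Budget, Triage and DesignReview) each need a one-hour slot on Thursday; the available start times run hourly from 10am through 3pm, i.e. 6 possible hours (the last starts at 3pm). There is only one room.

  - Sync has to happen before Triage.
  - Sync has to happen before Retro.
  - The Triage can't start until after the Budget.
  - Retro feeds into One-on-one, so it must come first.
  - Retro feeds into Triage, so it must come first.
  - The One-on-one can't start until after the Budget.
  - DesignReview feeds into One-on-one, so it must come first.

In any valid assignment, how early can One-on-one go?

Precedence pushes One-on-one to at least 12pm.
One-on-one at 2pm is achievable: Sync in 10am, DesignReview in 1pm, Triage in 3pm, One-on-one in 2pm, Retro in 11am, Budget in 12pm.
Nothing earlier works — the capacity limit rule out every hour before 2pm.

2pm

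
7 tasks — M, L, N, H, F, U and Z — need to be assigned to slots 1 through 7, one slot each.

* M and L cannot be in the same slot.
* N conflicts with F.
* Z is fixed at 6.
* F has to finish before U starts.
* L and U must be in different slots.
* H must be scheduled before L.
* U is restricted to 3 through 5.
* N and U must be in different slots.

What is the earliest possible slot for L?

Precedence pushes L to at least 2.
L at 2 is achievable: U in 3, H in 1, Z in 6, L in 2, N in 2, F in 1, M in 1.

2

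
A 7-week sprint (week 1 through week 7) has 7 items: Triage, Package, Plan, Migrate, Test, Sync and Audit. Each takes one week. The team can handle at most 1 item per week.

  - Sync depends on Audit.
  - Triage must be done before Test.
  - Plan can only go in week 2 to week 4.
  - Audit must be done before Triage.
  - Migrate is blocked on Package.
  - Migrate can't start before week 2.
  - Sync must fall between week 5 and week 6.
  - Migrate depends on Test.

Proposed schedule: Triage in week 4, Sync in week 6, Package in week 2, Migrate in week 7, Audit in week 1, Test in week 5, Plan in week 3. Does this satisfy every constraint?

Audit must be done before Triage — holds.
Plan can only go in week 2 to week 4 — holds.
Sync depends on Audit — holds.
Migrate depends on Test — holds.
Migrate is blocked on Package — holds.
Sync must fall between week 5 and week 6 — holds.
Triage must be done before Test — holds.
Migrate can't start before week 2 — holds.
The team can handle at most 1 item per week — holds.

Valid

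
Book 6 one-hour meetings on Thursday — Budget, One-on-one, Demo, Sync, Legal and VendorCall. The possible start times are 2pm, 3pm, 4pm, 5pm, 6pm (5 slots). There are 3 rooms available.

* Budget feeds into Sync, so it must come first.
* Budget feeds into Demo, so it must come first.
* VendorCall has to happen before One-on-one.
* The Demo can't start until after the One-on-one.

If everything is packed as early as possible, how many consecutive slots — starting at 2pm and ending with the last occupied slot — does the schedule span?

The precedence chain requires at least 3 distinct slots.
With at most 3 per slot and 6 meetings, at least 2 slots are needed.
3 works (last occupied slot: 4pm): for example Demo=4pm, Legal=2pm, VendorCall=2pm, Budget=2pm, One-on-one=3pm, Sync=3pm.

3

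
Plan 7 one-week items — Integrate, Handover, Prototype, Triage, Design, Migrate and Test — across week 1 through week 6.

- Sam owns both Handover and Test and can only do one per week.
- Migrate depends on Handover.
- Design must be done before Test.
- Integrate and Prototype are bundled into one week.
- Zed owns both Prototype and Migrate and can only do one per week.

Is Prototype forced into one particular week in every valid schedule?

No

Prototype can be week 1 (e.g. Migrate in week 2, Integrate in week 1, Handover in week 1, Prototype in week 1, Design in week 1, Triage in week 1, Test in week 2) or week 2 (e.g. Test -> week 2; Handover -> week 1; Prototype -> week 2; Migrate -> week 3; Triage -> week 1; Integrate -> week 2; Design -> week 1).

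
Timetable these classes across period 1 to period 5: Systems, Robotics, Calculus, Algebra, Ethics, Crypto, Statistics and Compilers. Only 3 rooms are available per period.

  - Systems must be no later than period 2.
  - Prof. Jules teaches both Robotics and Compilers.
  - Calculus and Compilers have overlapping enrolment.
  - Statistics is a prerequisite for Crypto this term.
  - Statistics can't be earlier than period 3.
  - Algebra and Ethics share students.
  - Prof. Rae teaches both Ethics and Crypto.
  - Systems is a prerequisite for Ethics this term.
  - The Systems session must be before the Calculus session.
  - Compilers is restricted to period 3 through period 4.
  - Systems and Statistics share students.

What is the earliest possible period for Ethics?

period 2

Precedence pushes Ethics to at least period 2.
Ethics at period 2 is achievable: Robotics=period 1; Ethics=period 2; Compilers=period 3; Algebra=period 1; Calculus=period 2; Systems=period 1; Crypto=period 4; Statistics=period 3.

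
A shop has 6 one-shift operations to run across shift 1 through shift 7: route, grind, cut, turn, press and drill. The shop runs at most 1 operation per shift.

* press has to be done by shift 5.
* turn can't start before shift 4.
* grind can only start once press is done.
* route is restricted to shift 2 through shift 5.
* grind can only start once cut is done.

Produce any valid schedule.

drill -> shift 6; grind -> shift 5; press -> shift 1; cut -> shift 3; route -> shift 2; turn -> shift 4

Checking: cut(shift 3) before grind(shift 5); press(shift 1) before grind(shift 5); route=shift 2 in [shift 2,shift 5]; press=shift 1 in [shift 1,shift 5]; turn=shift 4 in [shift 4,shift 7]; max 1 per shift (cap 1).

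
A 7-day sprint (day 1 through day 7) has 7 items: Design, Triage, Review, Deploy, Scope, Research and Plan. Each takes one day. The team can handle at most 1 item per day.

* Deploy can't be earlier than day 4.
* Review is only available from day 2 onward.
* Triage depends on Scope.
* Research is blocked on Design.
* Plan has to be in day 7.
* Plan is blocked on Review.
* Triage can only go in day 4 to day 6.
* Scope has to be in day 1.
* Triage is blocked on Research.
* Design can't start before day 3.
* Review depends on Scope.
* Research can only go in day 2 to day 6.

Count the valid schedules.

Enumerating: Review=day 2, Triage=day 5, Research=day 4, Design=day 3, Scope=day 1, Plan=day 7, Deploy=day 6 | Deploy -> day 4, Review -> day 2, Plan -> day 7, Research -> day 5, Scope -> day 1, Triage -> day 6, Design -> day 3 | Research=day 4; Scope=day 1; Design=day 3; Review=day 2; Plan=day 7; Triage=day 6; Deploy=day 5.

3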